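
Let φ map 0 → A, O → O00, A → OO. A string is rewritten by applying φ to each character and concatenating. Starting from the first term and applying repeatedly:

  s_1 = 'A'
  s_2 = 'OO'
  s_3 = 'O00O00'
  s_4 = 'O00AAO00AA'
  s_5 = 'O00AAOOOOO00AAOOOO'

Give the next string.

O00AAOOOOO00O00O00O00O00AAOOOOO00O00O00O00

φ(O00AAOOOOO00AAOOOO) expands symbol-by-symbol to O00 A A OO OO O00 O00 O00 O00 O00 A A OO OO O00 O00 O00 O00; joining the 18 pieces gives the next term.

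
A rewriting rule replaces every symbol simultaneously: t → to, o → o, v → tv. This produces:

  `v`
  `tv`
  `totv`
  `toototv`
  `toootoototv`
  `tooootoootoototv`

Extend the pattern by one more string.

toooootooootoootoototv

φ(tooootoootoototv) expands symbol-by-symbol to to o o o o to o o o to o o to o to tv; joining the 16 pieces gives the next term.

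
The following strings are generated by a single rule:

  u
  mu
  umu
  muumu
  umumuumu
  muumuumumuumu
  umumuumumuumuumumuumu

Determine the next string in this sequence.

From term 3 onward, concatenate the second-to-last term with the last: u·mu = umu, mu·umu = muumu, …
Continuing: muumuumumuumu · umumuumumuumuumumuumu gives term 8.

muumuumumuumuumumuumumuumuumumuumu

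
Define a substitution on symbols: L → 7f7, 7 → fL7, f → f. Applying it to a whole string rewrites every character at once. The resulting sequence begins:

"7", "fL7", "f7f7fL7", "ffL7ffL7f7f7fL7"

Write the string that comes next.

ff7f7fL7ff7f7fL7ffL7ffL7f7f7fL7

Applying the rule to each of the 15 symbols of ffL7ffL7f7f7fL7 gives the pieces f f 7f7 fL7 f f 7f7 fL7 f fL7 f fL7 f 7f7 fL7, which concatenate to the answer.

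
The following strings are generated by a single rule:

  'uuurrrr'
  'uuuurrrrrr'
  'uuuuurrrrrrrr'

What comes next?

Term n consists of n+1 u's, followed by 2n r's, where the shown terms are n = 2, 3, 4.
Setting n = 5 gives 6, 10 characters in each block.

uuuuuurrrrrrrrrr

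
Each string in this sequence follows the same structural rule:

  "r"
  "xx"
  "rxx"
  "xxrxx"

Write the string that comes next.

From term 3 onward, concatenate the second-to-last term with the last: r·xx = rxx, xx·rxx = xxrxx, …
The next term joins rxx and xxrxx.

rxxxxrxx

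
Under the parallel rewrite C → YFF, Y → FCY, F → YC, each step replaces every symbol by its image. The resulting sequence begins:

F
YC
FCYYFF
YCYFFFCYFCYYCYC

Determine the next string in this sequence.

Rewriting the 15 symbols of YCYFFFCYFCYYCYC one by one yields FCY YFF FCY YC YC YC YFF FCY YC YFF FCY FCY YFF FCY YFF; concatenated:

FCYYFFFCYYCYCYCYFFFCYYCYFFFCYFCYYFFFCYYFF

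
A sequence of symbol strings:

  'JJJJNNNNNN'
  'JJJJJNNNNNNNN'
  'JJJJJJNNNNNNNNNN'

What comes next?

The n-th term is n+1 J's then 2n N's, where the shown terms are n = 3, 4, 5.
At n = 6 the blocks have lengths 7, 12.

JJJJJJJNNNNNNNNNNNN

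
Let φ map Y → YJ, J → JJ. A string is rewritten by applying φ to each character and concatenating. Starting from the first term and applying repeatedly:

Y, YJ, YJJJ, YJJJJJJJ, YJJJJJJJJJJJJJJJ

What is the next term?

Rewriting the 16 symbols of YJJJJJJJJJJJJJJJ one by one yields YJ JJ JJ JJ JJ JJ JJ JJ JJ JJ JJ JJ JJ JJ JJ JJ; concatenated:

YJJJJJJJJJJJJJJJJJJJJJJJJJJJJJJJ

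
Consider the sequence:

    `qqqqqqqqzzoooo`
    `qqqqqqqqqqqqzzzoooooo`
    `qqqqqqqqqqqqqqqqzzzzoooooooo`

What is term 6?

Each string has the form q^{4n} z^{n} o^{2n}, where the shown terms are n = 2, 3, 4.
Setting n = 7 gives 28, 7, 14 characters in each block.

qqqqqqqqqqqqqqqqqqqqqqqqqqqqzzzzzzzoooooooooooooo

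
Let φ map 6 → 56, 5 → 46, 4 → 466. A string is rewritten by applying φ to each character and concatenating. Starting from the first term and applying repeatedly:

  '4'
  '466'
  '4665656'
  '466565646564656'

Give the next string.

Rewriting the 15 symbols of 466565646564656 one by one yields 466 56 56 46 56 46 56 466 56 46 56 466 56 46 56; concatenated:

466565646564656466564656466564656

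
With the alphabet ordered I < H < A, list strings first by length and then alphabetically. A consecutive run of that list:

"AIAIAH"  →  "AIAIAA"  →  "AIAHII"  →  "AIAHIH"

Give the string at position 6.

AIAHHI

Stepping forward 2 times from AIAHIH: AIAHIH → AIAHIA, then the target.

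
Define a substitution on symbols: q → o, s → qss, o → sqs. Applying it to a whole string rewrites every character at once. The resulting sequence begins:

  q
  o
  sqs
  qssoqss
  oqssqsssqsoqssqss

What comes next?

sqsoqssqssoqssqssqssoqsssqsoqssqssoqssqss

Applying the rule to each of the 17 symbols of oqssqsssqsoqssqss gives the pieces sqs o qss qss o qss qss qss o qss sqs o qss qss o qss qss, which concatenate to the answer.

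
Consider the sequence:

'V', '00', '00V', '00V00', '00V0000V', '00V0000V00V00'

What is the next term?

Each term (from the third on) is the previous term followed by the one before it: term 3 = 00·V = 00V.
So term 7 is 00V0000V00V00·00V0000V.

00V0000V00V0000V0000V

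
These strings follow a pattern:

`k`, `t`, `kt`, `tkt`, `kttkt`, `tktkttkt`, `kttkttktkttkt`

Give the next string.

From term 3 onward, concatenate the second-to-last term with the last: k·t = kt, t·kt = tkt, …
So term 8 is tktkttkt·kttkttktkttkt.

tktkttktkttkttktkttkt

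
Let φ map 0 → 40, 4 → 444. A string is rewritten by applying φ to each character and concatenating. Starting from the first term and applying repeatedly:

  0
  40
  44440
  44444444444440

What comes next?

44444444444444444444444444444444444444440

Applying the rule to each of the 14 symbols of 44444444444440 gives the pieces 444 444 444 444 444 444 444 444 444 444 444 444 444 40, which concatenate to the answer.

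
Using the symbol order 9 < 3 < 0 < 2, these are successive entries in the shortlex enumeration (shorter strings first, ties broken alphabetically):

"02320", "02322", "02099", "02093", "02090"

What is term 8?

02033

Advancing 3 positions from 02090 through 02090 → 02092 → 02039 reaches term 8.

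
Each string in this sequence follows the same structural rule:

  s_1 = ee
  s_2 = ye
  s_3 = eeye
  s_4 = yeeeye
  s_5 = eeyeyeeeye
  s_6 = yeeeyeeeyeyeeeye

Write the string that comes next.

From term 3 onward, concatenate the second-to-last term with the last: ee·ye = eeye, ye·eeye = yeeeye, …
So term 7 is eeyeyeeeye·yeeeyeeeyeyeeeye.

eeyeyeeeyeyeeeyeeeyeyeeeye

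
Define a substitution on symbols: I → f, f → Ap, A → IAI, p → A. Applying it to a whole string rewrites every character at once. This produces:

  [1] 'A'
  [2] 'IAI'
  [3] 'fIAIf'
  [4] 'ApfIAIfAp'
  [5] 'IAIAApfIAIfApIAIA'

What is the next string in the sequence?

fIAIfIAIIAIAApfIAIfApIAIAfIAIfIAI

Replace each of the 17 characters of IAIAApfIAIfApIAIA in place — f IAI f IAI IAI A Ap f IAI f Ap IAI A f IAI f IAI — and concatenate.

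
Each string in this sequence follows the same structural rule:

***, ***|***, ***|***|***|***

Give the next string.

s(k+1) = s(k)·|·s(k) — each term doubles the last with '|' between the halves.
Doubling ***|***|***|*** with '|' between the halves:

***|***|***|***|***|***|***|***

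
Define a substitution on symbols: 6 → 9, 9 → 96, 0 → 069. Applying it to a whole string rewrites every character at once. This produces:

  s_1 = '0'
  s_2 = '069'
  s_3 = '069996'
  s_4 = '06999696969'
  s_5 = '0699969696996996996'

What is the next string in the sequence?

06999696969969969969699696996969

φ(0699969696996996996) expands symbol-by-symbol to 069 9 96 96 96 9 96 9 96 9 96 96 9 96 96 9 96 96 9; joining the 19 pieces gives the next term.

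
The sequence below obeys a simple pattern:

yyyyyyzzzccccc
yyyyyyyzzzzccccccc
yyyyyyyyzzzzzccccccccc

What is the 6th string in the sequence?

Reading off run lengths: y runs 6, 7, 8; z runs 3, 4, 5; c runs 5, 7, 9 — each is linear in n, where the shown terms are n = 3, 4, 5.
Setting n = 8 gives 11, 8, 15 characters in each block.

yyyyyyyyyyyzzzzzzzzccccccccccccccc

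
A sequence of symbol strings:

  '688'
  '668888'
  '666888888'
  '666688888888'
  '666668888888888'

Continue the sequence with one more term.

666666888888888888

The n-th term is n 6's then 2n 8's (n = 1, 2, …).
At n = 6 the blocks have lengths 6, 12.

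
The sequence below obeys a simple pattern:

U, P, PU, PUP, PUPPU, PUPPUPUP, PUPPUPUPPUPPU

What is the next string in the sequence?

From term 3 onward, concatenate the last term with the second-to-last: P·U = PU, PU·P = PUP, …
Continuing: PUPPUPUPPUPPU · PUPPUPUP gives term 8.

PUPPUPUPPUPPUPUPPUPUP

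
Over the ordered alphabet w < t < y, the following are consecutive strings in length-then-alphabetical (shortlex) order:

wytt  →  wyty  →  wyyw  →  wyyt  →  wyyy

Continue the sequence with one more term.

twww

The successor of wyyy increments the rightmost position that isn't already y and resets every position after it to w.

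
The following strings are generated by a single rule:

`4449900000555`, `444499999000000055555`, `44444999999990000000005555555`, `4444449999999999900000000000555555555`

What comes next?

444444499999999999999000000000000055555555555

The n-th term is n+2 4's then 3n-1 9's then 2n+3 0's then 2n+1 5's (n = 1, 2, …).
At n = 5 the blocks have lengths 7, 14, 13, 11.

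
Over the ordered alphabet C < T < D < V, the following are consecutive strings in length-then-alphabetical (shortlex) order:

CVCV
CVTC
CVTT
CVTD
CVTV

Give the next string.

CVDC

The successor of CVTV increments the rightmost position that isn't already V and resets every position after it to C.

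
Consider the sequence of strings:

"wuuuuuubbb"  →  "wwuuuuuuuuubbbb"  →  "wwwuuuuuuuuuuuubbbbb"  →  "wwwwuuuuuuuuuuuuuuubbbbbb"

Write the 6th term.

wwwwwwuuuuuuuuuuuuuuuuuuuuubbbbbbbb

Each string has the form w^{n-1} u^{3n} b^{n+1}, where the shown terms are n = 2, 3, 4, 5.
Setting n = 7 gives 6, 21, 8 characters in each block.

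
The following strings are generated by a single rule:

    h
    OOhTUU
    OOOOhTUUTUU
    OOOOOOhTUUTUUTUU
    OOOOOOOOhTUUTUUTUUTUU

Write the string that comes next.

OOOOOOOOOOhTUUTUUTUUTUUTUU

Each term wraps the previous one in OO on the left and TUU on the right.
One more step from OOOOOOOOhTUUTUUTUUTUU gives the answer.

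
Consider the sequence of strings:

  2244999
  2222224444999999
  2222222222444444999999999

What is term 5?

Reading off run lengths: 2 runs 2, 6, 10; 4 runs 2, 4, 6; 9 runs 3, 6, 9 — each is linear in n (n = 1, 2, …).
For term 5, n = 5, so the run lengths are 18, 10, 15.

2222222222222222224444444444999999999999999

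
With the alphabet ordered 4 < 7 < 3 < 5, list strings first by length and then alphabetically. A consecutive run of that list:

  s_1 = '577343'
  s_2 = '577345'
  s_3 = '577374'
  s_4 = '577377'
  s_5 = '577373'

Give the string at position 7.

Advancing 2 positions from 577373 through 577373 → 577375 reaches term 7.

577334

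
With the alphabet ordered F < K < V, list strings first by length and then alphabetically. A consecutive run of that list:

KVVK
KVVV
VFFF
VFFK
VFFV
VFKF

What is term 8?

Advancing 2 positions from VFKF through VFKF → VFKK reaches term 8.

VFKV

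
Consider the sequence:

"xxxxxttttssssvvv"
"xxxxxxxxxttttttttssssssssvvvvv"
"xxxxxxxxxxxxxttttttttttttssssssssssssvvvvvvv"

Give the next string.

Reading off run lengths: x runs 5, 9, 13; t runs 4, 8, 12; s runs 4, 8, 12; v runs 3, 5, 7 — each is linear in n (n = 1, 2, …).
Setting n = 4 gives 17, 16, 16, 9 characters in each block.

xxxxxxxxxxxxxxxxxttttttttttttttttssssssssssssssssvvvvvvvvv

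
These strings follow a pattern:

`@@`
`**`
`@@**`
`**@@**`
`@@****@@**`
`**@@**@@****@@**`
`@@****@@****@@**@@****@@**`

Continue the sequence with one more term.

From term 3 onward, concatenate the second-to-last term with the last: @@·** = @@**, **·@@** = **@@**, …
The next term joins **@@**@@****@@** and @@****@@****@@**@@****@@**.

**@@**@@****@@**@@****@@****@@**@@****@@**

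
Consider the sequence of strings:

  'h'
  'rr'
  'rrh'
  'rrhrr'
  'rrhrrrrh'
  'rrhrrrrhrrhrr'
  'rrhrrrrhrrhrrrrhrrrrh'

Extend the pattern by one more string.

Each term (from the third on) is the previous term followed by the one before it: term 3 = rr·h = rrh.
So term 8 is rrhrrrrhrrhrrrrhrrrrh·rrhrrrrhrrhrr.

rrhrrrrhrrhrrrrhrrrrhrrhrrrrhrrhrr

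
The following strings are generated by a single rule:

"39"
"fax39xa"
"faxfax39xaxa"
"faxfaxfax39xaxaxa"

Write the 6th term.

Every step adds fax to the front and xa to the end of the previous string.
From faxfaxfax39xaxaxa, 2 further steps: faxfaxfax39xaxaxa → faxfaxfaxfax39xaxaxaxa → (answer).

faxfaxfaxfaxfax39xaxaxaxaxa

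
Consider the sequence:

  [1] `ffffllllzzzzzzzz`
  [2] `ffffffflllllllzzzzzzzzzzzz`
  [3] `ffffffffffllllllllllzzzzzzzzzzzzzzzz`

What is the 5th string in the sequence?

Term n consists of 3n-2 f's, followed by 3n-2 l's, followed by 4n z's, where the shown terms are n = 2, 3, 4.
Setting n = 6 gives 16, 16, 24 characters in each block.

ffffffffffffffffllllllllllllllllzzzzzzzzzzzzzzzzzzzzzzzz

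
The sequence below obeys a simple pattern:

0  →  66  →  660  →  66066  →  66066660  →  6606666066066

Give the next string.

From term 3 onward, concatenate the last term with the second-to-last: 66·0 = 660, 660·66 = 66066, …
So term 7 is 6606666066066·66066660.

660666606606666066660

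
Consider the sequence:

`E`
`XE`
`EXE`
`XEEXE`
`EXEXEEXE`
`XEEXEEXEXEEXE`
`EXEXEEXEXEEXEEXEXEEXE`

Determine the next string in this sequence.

From term 3 onward, concatenate the second-to-last term with the last: E·XE = EXE, XE·EXE = XEEXE, …
So term 8 is XEEXEEXEXEEXE·EXEXEEXEXEEXEEXEXEEXE.

XEEXEEXEXEEXEEXEXEEXEXEEXEEXEXEEXE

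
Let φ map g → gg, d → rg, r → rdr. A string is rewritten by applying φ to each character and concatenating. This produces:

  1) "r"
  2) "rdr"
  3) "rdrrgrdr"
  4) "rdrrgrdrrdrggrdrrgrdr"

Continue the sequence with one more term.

rdrrgrdrrdrggrdrrgrdrrdrrgrdrggggrdrrgrdrrdrggrdrrgrdr

φ(rdrrgrdrrdrggrdrrgrdr) expands symbol-by-symbol to rdr rg rdr rdr gg rdr rg rdr rdr rg rdr gg gg rdr rg rdr rdr gg rdr rg rdr; joining the 21 pieces gives the next term.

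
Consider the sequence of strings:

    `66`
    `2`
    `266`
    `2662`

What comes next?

Each term (from the third on) is the previous term followed by the one before it: term 3 = 2·66 = 266.
Continuing: 2662 · 266 gives term 5.

2662266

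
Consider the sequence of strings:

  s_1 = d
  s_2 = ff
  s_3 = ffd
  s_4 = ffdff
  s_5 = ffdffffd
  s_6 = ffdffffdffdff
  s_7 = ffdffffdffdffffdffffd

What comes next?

ffdffffdffdffffdffffdffdffffdffdff

This is a Fibonacci-style word recurrence s(k) = s(k−1)·s(k−2): e.g. ff·d = ffd.
Continuing: ffdffffdffdffffdffffd · ffdffffdffdff gives term 8.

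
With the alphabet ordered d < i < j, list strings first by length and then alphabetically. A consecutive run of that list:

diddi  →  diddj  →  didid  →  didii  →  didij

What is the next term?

Treat didij as a base-3 numeral over the given alphabet and add one, carrying through any trailing j's.

didjd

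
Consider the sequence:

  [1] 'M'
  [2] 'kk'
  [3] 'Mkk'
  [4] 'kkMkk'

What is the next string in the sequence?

MkkkkMkk

This is a Fibonacci-style word recurrence s(k) = s(k−2)·s(k−1): e.g. M·kk = Mkk.
The next term joins Mkk and kkMkk.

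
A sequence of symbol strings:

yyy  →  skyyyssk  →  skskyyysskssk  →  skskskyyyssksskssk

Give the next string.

skskskskyyysskssksskssk

s(k+1) = sk·s(k)·ssk, so each term gains sk as a prefix and ssk as a suffix.
So the next term is sk·skskskyyyssksskssk·ssk.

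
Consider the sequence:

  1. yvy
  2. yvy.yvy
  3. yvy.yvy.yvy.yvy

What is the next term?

Every step duplicates the string with '.' between the halves.
One more doubling of yvy.yvy.yvy.yvy gives the answer.

yvy.yvy.yvy.yvy.yvy.yvy.yvy.yvy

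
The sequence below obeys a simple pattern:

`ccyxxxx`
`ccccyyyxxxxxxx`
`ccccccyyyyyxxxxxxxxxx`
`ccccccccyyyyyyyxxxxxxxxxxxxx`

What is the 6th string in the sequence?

ccccccccccccyyyyyyyyyyyxxxxxxxxxxxxxxxxxxx

Each string has the form c^{2n} y^{2n-1} x^{3n+1} (n = 1, 2, …).
Setting n = 6 gives 12, 11, 19 characters in each block.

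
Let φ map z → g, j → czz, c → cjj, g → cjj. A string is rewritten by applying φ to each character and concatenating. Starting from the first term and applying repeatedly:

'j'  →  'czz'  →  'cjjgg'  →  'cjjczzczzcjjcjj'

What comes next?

Rewriting the 15 symbols of cjjczzczzcjjcjj one by one yields cjj czz czz cjj g g cjj g g cjj czz czz cjj czz czz; concatenated:

cjjczzczzcjjggcjjggcjjczzczzcjjczzczz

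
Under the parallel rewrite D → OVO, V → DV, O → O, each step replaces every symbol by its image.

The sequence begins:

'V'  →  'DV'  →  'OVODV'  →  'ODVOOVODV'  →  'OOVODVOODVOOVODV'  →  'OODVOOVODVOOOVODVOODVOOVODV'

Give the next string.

OOOVODVOODVOOVODVOOODVOOVODVOOOVODVOODVOOVODV

φ(OODVOOVODVOOOVODVOODVOOVODV) expands symbol-by-symbol to O O OVO DV O O DV O OVO DV O O O DV O OVO DV O O OVO DV O O DV O OVO DV; joining the 27 pieces gives the next term.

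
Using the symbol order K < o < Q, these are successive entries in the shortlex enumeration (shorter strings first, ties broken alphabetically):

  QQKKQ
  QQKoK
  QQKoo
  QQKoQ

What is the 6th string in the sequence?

Continuing the enumeration 2 steps past QQKoQ: QQKoQ → QQKQK → (answer).

QQKQo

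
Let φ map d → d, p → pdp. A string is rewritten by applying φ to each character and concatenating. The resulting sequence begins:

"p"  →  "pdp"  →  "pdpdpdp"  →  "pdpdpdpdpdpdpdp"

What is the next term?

Replace each of the 15 characters of pdpdpdpdpdpdpdp in place — pdp d pdp d pdp d pdp d pdp d pdp d pdp d pdp — and concatenate.

pdpdpdpdpdpdpdpdpdpdpdpdpdpdpdp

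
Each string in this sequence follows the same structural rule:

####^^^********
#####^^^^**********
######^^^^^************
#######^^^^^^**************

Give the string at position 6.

#########^^^^^^^^******************

Term n consists of n+1 #'s, followed by n ^'s, followed by 2n+2 *'s, where the shown terms are n = 3, 4, 5, 6.
For term 6, n = 8, so the run lengths are 9, 8, 18.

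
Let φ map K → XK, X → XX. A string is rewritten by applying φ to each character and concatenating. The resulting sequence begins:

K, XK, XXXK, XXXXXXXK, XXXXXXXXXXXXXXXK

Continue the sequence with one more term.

Applying the rule to each of the 16 symbols of XXXXXXXXXXXXXXXK gives the pieces XX XX XX XX XX XX XX XX XX XX XX XX XX XX XX XK, which concatenate to the answer.

XXXXXXXXXXXXXXXXXXXXXXXXXXXXXXXK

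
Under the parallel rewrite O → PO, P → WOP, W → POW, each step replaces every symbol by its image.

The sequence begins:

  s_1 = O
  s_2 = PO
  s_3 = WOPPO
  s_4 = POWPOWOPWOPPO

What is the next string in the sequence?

WOPPOPOWWOPPOPOWPOWOPPOWPOWOPWOPPO

Replace each of the 13 characters of POWPOWOPWOPPO in place — WOP PO POW WOP PO POW PO WOP POW PO WOP WOP PO — and concatenate.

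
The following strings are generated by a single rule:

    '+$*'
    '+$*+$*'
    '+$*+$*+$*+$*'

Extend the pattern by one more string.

s(k+1) = s(k)·s(k) — each term doubles the last.
So the next term is two copies of +$*+$*+$*+$*.

+$*+$*+$*+$*+$*+$*+$*+$*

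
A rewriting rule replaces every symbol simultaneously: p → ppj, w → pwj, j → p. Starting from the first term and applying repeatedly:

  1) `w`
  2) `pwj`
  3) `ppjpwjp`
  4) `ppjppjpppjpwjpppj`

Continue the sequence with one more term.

ppjppjpppjppjpppjppjppjpppjpwjpppjppjppjp

Replace each of the 17 characters of ppjppjpppjpwjpppj in place — ppj ppj p ppj ppj p ppj ppj ppj p ppj pwj p ppj ppj ppj p — and concatenate.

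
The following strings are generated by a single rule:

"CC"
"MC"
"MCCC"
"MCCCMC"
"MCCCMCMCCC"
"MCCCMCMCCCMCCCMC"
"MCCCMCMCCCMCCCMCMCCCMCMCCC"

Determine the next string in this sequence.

This is a Fibonacci-style word recurrence s(k) = s(k−1)·s(k−2): e.g. MC·CC = MCCC.
So term 8 is MCCCMCMCCCMCCCMCMCCCMCMCCC·MCCCMCMCCCMCCCMC.

MCCCMCMCCCMCCCMCMCCCMCMCCCMCCCMCMCCCMCCCMC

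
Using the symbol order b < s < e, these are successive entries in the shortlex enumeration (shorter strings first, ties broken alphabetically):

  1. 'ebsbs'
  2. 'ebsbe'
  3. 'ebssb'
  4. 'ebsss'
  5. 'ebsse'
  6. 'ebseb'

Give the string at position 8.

Continuing the enumeration 2 steps past ebseb: ebseb → ebses → (answer).

ebsee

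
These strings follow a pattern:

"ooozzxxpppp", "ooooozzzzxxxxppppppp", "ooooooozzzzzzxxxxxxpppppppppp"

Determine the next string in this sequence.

ooooooooozzzzzzzzxxxxxxxxppppppppppppp

Reading off run lengths: o runs 3, 5, 7; z runs 2, 4, 6; x runs 2, 4, 6; p runs 4, 7, 10 — each is linear in n (n = 1, 2, …).
Setting n = 4 gives 9, 8, 8, 13 characters in each block.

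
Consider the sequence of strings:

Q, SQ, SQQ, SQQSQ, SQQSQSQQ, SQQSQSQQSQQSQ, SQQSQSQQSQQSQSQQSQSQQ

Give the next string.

SQQSQSQQSQQSQSQQSQSQQSQQSQSQQSQQSQ

This is a Fibonacci-style word recurrence s(k) = s(k−1)·s(k−2): e.g. SQ·Q = SQQ.
The next term joins SQQSQSQQSQQSQSQQSQSQQ and SQQSQSQQSQQSQ.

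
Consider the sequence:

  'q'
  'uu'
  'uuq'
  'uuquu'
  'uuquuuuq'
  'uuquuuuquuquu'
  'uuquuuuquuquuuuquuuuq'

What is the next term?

This is a Fibonacci-style word recurrence s(k) = s(k−1)·s(k−2): e.g. uu·q = uuq.
The next term joins uuquuuuquuquuuuquuuuq and uuquuuuquuquu.

uuquuuuquuquuuuquuuuquuquuuuquuquu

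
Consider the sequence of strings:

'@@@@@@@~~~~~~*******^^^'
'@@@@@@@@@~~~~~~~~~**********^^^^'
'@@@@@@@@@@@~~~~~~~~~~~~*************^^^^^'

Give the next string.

The n-th term is 2n+3 @'s then 3n ~'s then 3n+1 *'s then n+1 ^'s, where the shown terms are n = 2, 3, 4.
Setting n = 5 gives 13, 15, 16, 6 characters in each block.

@@@@@@@@@@@@@~~~~~~~~~~~~~~~****************^^^^^^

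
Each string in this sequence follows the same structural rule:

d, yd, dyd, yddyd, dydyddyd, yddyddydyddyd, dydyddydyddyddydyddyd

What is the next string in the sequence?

yddyddydyddyddydyddydyddyddydyddyd

Each term (from the third on) is the two preceding terms concatenated in order: term 3 = d·yd = dyd.
Continuing: yddyddydyddyd · dydyddydyddyddydyddyd gives term 8.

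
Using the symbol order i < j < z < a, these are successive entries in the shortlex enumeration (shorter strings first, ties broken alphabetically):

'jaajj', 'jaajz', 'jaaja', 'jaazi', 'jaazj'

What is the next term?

Find the rightmost character of jaazj below a, bump it to the next letter, and reset everything to its right to i.

jaazz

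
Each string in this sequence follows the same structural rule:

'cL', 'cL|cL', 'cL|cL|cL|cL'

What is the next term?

cL|cL|cL|cL|cL|cL|cL|cL

Every step duplicates the string with '|' between the halves.
One more doubling of cL|cL|cL|cL gives the answer.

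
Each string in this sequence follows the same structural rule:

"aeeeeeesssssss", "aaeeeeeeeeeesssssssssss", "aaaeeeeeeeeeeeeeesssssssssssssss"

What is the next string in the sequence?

Reading off run lengths: a runs 1, 2, 3; e runs 6, 10, 14; s runs 7, 11, 15 — each is linear in n, where the shown terms are n = 2, 3, 4.
Setting n = 5 gives 4, 18, 19 characters in each block.

aaaaeeeeeeeeeeeeeeeeeesssssssssssssssssss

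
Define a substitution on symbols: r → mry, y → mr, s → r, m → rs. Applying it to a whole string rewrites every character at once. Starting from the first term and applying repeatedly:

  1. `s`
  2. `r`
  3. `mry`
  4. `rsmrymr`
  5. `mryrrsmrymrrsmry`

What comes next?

Rewriting the 16 symbols of mryrrsmrymrrsmry one by one yields rs mry mr mry mry r rs mry mr rs mry mry r rs mry mr; concatenated:

rsmrymrmrymryrrsmrymrrsmrymryrrsmrymr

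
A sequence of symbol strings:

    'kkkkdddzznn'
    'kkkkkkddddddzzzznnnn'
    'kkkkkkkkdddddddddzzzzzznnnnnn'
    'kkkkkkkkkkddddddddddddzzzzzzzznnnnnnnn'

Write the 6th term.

kkkkkkkkkkkkkkddddddddddddddddddzzzzzzzzzzzznnnnnnnnnnnn

Reading off run lengths: k runs 4, 6, 8, 10; d runs 3, 6, 9, 12; z runs 2, 4, 6, 8; n runs 2, 4, 6, 8 — each is linear in n (n = 1, 2, …).
Setting n = 6 gives 14, 18, 12, 12 characters in each block.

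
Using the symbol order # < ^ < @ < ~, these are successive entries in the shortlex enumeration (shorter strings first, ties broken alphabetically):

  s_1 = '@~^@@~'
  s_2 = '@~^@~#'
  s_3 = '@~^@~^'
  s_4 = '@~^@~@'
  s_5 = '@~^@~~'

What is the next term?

The successor of @~^@~~ increments the rightmost position that isn't already ~ and resets every position after it to #.

@~^~##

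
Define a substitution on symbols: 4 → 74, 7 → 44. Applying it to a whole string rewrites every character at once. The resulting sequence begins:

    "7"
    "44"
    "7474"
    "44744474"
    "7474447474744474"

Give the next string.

Applying the rule to each of the 16 symbols of 7474447474744474 gives the pieces 44 74 44 74 74 74 44 74 44 74 44 74 74 74 44 74, which concatenate to the answer.

44744474747444744474447474744474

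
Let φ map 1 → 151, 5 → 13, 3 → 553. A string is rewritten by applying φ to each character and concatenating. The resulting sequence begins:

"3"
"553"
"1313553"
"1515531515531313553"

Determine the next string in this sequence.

Applying the rule to each of the 19 symbols of 1515531515531313553 gives the pieces 151 13 151 13 13 553 151 13 151 13 13 553 151 553 151 553 13 13 553, which concatenate to the answer.

1511315113135531511315113135531515531515531313553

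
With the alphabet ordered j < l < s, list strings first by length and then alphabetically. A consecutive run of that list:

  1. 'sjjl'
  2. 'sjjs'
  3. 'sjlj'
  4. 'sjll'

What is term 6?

Continuing the enumeration 2 steps past sjll: sjll → sjls → (answer).

sjsj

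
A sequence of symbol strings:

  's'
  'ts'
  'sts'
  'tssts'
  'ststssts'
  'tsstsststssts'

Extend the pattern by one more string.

Each term (from the third on) is the two preceding terms concatenated in order: term 3 = s·ts = sts.
So term 7 is ststssts·tsstsststssts.

ststsststsstsststssts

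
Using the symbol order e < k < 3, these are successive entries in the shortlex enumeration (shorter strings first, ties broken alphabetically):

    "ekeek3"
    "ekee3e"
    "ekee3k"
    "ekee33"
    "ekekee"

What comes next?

ekekek

Find the rightmost character of ekekee below 3, bump it to the next letter, and reset everything to its right to e.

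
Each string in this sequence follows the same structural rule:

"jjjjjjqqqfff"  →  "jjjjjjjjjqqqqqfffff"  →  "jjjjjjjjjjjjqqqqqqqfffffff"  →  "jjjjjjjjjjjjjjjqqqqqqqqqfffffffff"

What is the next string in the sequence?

Each string has the form j^{3n+3} q^{2n+1} f^{2n+1} (n = 1, 2, …).
Setting n = 5 gives 18, 11, 11 characters in each block.

jjjjjjjjjjjjjjjjjjqqqqqqqqqqqfffffffffff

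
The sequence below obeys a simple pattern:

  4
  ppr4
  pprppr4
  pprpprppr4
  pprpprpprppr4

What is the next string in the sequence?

Each term is the previous one with ppr prepended.
Applying this once more to pprpprpprppr4:

pprpprpprpprppr4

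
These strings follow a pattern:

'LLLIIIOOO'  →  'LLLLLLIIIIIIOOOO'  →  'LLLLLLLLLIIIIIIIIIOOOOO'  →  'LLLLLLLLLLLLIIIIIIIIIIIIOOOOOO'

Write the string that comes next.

Each string has the form L^{3n} I^{3n} O^{n+2} (n = 1, 2, …).
For the next term, n = 5, so the run lengths are 15, 15, 7.

LLLLLLLLLLLLLLLIIIIIIIIIIIIIIIOOOOOOO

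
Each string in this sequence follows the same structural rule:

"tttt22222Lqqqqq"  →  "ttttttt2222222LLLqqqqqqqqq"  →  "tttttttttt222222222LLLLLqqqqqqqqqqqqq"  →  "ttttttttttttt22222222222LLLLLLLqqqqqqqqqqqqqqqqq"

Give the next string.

tttttttttttttttt2222222222222LLLLLLLLLqqqqqqqqqqqqqqqqqqqqq

The n-th term is 3n+1 t's then 2n+3 2's then 2n-1 L's then 4n+1 q's (n = 1, 2, …).
For the next term, n = 5, so the run lengths are 16, 13, 9, 21.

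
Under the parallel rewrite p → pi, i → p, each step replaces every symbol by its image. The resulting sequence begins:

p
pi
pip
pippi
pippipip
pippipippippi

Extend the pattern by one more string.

Rewriting the 13 symbols of pippipippippi one by one yields pi p pi pi p pi p pi pi p pi pi p; concatenated:

pippipippippipippipip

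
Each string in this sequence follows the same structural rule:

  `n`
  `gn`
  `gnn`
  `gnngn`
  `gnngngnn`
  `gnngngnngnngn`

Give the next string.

From term 3 onward, concatenate the last term with the second-to-last: gn·n = gnn, gnn·gn = gnngn, …
The next term joins gnngngnngnngn and gnngngnn.

gnngngnngnngngnngngnn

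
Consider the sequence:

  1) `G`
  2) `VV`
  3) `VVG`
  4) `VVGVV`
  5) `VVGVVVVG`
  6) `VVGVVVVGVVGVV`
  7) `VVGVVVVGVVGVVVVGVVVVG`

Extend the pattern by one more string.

VVGVVVVGVVGVVVVGVVVVGVVGVVVVGVVGVV

From term 3 onward, concatenate the last term with the second-to-last: VV·G = VVG, VVG·VV = VVGVV, …
The next term joins VVGVVVVGVVGVVVVGVVVVG and VVGVVVVGVVGVV.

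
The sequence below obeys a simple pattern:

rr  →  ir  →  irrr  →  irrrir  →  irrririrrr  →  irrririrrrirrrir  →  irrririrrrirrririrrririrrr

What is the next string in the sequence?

irrririrrrirrririrrririrrrirrririrrrirrrir

This is a Fibonacci-style word recurrence s(k) = s(k−1)·s(k−2): e.g. ir·rr = irrr.
So term 8 is irrririrrrirrririrrririrrr·irrririrrrirrrir.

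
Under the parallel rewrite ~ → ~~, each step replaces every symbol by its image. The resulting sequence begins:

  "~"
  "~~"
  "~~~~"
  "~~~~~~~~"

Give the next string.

~~~~~~~~~~~~~~~~

Expanding ~~~~~~~~: ~→~~, ~→~~, ~→~~, ~→~~, ~→~~, ~→~~, ~→~~, ~→~~. Concatenated: ~~ ~~ ~~ ~~ ~~ ~~ ~~ ~~.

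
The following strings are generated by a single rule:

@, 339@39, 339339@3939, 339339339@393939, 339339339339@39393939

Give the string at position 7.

339339339339339339@393939393939

Each term wraps the previous one in 339 on the left and 39 on the right.
From 339339339339@39393939, 2 further steps: 339339339339@39393939 → 339339339339339@3939393939 → (answer).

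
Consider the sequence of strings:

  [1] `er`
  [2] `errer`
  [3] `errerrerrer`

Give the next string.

s(k+1) = s(k)·r·s(k) — each term doubles the last with 'r' between the halves.
One more doubling of errerrerrer gives the answer.

errerrerrerrerrerrerrer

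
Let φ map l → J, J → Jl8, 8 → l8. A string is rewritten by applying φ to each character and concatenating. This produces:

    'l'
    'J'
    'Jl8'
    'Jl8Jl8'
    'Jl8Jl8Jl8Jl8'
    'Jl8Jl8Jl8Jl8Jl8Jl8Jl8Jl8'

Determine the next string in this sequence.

φ(Jl8Jl8Jl8Jl8Jl8Jl8Jl8Jl8) expands symbol-by-symbol to Jl8 J l8 Jl8 J l8 Jl8 J l8 Jl8 J l8 Jl8 J l8 Jl8 J l8 Jl8 J l8 Jl8 J l8; joining the 24 pieces gives the next term.

Jl8Jl8Jl8Jl8Jl8Jl8Jl8Jl8Jl8Jl8Jl8Jl8Jl8Jl8Jl8Jl8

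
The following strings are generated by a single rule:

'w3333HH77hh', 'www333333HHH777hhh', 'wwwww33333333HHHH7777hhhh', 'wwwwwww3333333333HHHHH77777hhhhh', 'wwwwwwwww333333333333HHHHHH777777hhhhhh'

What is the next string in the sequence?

wwwwwwwwwww33333333333333HHHHHHH7777777hhhhhhh

Each string has the form w^{2n-1} 3^{2n+2} H^{n+1} 7^{n+1} h^{n+1} (n = 1, 2, …).
For the next term, n = 6, so the run lengths are 11, 14, 7, 7, 7.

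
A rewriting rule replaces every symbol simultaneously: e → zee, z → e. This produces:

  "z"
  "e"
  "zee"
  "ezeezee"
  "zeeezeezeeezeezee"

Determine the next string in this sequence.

Applying the rule to each of the 17 symbols of zeeezeezeeezeezee gives the pieces e zee zee zee e zee zee e zee zee zee e zee zee e zee zee, which concatenate to the answer.

ezeezeezeeezeezeeezeezeezeeezeezeeezeezee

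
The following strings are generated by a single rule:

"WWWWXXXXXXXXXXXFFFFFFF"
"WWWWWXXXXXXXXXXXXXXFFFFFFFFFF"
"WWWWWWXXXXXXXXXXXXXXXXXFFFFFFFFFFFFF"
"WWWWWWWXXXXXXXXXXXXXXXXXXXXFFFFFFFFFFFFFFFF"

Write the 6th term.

Term n consists of n+1 W's, followed by 3n+2 X's, followed by 3n-2 F's, where the shown terms are n = 3, 4, 5, 6.
At n = 8 the blocks have lengths 9, 26, 22.

WWWWWWWWWXXXXXXXXXXXXXXXXXXXXXXXXXXFFFFFFFFFFFFFFFFFFFFFF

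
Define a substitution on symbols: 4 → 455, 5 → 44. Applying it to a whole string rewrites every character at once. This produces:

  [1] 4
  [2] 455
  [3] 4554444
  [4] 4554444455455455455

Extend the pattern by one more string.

45544444554554554554554444455444445544444554444

Applying the rule to each of the 19 symbols of 4554444455455455455 gives the pieces 455 44 44 455 455 455 455 455 44 44 455 44 44 455 44 44 455 44 44, which concatenate to the answer.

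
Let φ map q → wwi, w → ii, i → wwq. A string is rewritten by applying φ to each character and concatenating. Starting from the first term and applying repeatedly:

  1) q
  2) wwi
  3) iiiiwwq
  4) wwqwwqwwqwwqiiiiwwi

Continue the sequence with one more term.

φ(wwqwwqwwqwwqiiiiwwi) expands symbol-by-symbol to ii ii wwi ii ii wwi ii ii wwi ii ii wwi wwq wwq wwq wwq ii ii wwq; joining the 19 pieces gives the next term.

iiiiwwiiiiiwwiiiiiwwiiiiiwwiwwqwwqwwqwwqiiiiwwq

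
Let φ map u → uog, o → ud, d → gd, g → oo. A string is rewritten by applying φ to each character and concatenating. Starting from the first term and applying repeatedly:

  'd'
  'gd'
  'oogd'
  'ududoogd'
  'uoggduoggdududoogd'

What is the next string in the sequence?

uogudoooogduogudoooogduoggduoggdududoogd

φ(uoggduoggdududoogd) expands symbol-by-symbol to uog ud oo oo gd uog ud oo oo gd uog gd uog gd ud ud oo gd; joining the 18 pieces gives the next term.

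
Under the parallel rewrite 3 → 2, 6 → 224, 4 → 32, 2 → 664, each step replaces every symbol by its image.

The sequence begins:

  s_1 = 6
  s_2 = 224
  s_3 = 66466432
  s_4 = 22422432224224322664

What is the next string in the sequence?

φ(22422432224224322664) expands symbol-by-symbol to 664 664 32 664 664 32 2 664 664 664 32 664 664 32 2 664 664 224 224 32; joining the 20 pieces gives the next term.

664664326646643226646646643266466432266466422422432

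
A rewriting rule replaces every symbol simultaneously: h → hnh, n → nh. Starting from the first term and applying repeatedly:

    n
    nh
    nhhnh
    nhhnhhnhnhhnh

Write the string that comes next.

Replace each of the 13 characters of nhhnhhnhnhhnh in place — nh hnh hnh nh hnh hnh nh hnh nh hnh hnh nh hnh — and concatenate.

nhhnhhnhnhhnhhnhnhhnhnhhnhhnhnhhnh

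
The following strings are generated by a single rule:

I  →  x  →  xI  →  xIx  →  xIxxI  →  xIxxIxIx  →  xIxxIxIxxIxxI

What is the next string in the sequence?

xIxxIxIxxIxxIxIxxIxIx

From term 3 onward, concatenate the last term with the second-to-last: x·I = xI, xI·x = xIx, …
Continuing: xIxxIxIxxIxxI · xIxxIxIx gives term 8.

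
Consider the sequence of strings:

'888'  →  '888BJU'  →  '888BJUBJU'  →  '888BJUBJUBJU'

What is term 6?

888BJUBJUBJUBJUBJU

Each term is the previous one with BJU appended.
From 888BJUBJUBJU, 2 further steps: 888BJUBJUBJU → 888BJUBJUBJUBJU → (answer).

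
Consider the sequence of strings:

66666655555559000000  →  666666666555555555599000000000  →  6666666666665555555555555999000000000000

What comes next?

Reading off run lengths: 6 runs 6, 9, 12; 5 runs 7, 10, 13; 9 runs 1, 2, 3; 0 runs 6, 9, 12 — each is linear in n, where the shown terms are n = 2, 3, 4.
Setting n = 5 gives 15, 16, 4, 15 characters in each block.

66666666666666655555555555555559999000000000000000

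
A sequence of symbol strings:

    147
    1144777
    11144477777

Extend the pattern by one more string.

111144447777777

Each string has the form 1^{n} 4^{n} 7^{2n-1} (n = 1, 2, …).
Setting n = 4 gives 4, 4, 7 characters in each block.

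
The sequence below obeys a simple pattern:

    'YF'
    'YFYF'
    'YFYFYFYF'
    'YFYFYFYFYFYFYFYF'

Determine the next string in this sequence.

YFYFYFYFYFYFYFYFYFYFYFYFYFYFYFYF

s(k+1) = s(k)·s(k) — each term doubles the last.
One more doubling of YFYFYFYFYFYFYFYF gives the answer.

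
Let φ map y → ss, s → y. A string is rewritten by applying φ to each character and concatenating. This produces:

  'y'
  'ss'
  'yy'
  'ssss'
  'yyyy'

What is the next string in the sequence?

Apply φ to yyyy symbol by symbol: y→ss, y→ss, y→ss, y→ss; joined: ss ss ss ss.

ssssssss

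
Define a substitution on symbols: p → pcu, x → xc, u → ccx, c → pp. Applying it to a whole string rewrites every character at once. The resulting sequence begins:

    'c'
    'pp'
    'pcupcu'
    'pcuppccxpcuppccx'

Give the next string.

Replace each of the 16 characters of pcuppccxpcuppccx in place — pcu pp ccx pcu pcu pp pp xc pcu pp ccx pcu pcu pp pp xc — and concatenate.

pcuppccxpcupcuppppxcpcuppccxpcupcuppppxc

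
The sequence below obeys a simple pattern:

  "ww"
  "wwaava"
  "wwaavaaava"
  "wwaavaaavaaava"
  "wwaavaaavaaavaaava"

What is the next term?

wwaavaaavaaavaaavaaava

Every step adds aava to the end: s(k+1) = s(k)·aava.
So the next term is wwaavaaavaaavaaava·aava.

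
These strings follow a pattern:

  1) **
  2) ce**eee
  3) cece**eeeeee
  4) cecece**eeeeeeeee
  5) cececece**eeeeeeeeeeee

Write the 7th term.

cececececece**eeeeeeeeeeeeeeeeee

s(k+1) = ce·s(k)·eee, so each term gains ce as a prefix and eee as a suffix.
From cececece**eeeeeeeeeeee, 2 further steps: cececece**eeeeeeeeeeee → cecececece**eeeeeeeeeeeeeee → (answer).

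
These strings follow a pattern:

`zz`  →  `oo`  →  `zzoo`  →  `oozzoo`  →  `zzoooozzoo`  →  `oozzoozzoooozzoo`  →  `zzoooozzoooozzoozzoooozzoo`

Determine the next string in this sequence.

This is a Fibonacci-style word recurrence s(k) = s(k−2)·s(k−1): e.g. zz·oo = zzoo.
The next term joins oozzoozzoooozzoo and zzoooozzoooozzoozzoooozzoo.

oozzoozzoooozzoozzoooozzoooozzoozzoooozzoo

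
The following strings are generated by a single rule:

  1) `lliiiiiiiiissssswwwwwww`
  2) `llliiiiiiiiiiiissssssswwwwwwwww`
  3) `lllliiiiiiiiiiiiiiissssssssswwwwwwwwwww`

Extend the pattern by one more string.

Term n consists of n l's, followed by 3n+3 i's, followed by 2n+1 s's, followed by 2n+3 w's, where the shown terms are n = 2, 3, 4.
For the next term, n = 5, so the run lengths are 5, 18, 11, 13.

llllliiiiiiiiiiiiiiiiiissssssssssswwwwwwwwwwwww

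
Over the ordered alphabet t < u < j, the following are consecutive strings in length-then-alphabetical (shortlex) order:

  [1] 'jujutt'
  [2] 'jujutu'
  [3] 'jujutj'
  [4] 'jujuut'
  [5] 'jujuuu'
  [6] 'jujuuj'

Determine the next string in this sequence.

jujujt

The successor of jujuuj increments the rightmost position that isn't already j and resets every position after it to t.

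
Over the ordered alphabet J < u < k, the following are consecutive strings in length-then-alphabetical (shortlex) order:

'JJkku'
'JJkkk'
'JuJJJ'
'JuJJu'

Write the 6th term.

Stepping forward 2 times from JuJJu: JuJJu → JuJJk, then the target.

JuJuJ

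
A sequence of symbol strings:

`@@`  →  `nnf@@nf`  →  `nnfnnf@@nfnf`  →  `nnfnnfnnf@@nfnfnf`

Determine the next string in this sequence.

s(k+1) = nnf·s(k)·nf, so each term gains nnf as a prefix and nf as a suffix.
So the next term is nnf·nnfnnfnnf@@nfnfnf·nf.

nnfnnfnnfnnf@@nfnfnfnf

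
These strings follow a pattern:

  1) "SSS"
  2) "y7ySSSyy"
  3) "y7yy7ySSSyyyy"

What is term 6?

y7yy7yy7yy7yy7ySSSyyyyyyyyyy

s(k+1) = y7y·s(k)·yy, so each term gains y7y as a prefix and yy as a suffix.
From y7yy7ySSSyyyy, 3 further steps: y7yy7ySSSyyyy → y7yy7yy7ySSSyyyyyy → y7yy7yy7yy7ySSSyyyyyyyy → (answer).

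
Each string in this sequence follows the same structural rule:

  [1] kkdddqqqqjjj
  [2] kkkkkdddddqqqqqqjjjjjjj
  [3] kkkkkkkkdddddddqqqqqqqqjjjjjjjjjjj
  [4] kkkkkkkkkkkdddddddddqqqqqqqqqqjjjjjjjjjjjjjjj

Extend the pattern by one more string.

kkkkkkkkkkkkkkdddddddddddqqqqqqqqqqqqjjjjjjjjjjjjjjjjjjj

Reading off run lengths: k runs 2, 5, 8, 11; d runs 3, 5, 7, 9; q runs 4, 6, 8, 10; j runs 3, 7, 11, 15 — each is linear in n (n = 1, 2, …).
At n = 5 the blocks have lengths 14, 11, 12, 19.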